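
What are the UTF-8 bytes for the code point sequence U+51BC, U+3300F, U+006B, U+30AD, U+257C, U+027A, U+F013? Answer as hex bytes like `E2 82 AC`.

E5 86 BC F0 B3 80 8F 6B E3 82 AD E2 95 BC C9 BA EF 80 93

U+51BC: 3-byte form → E5 86 BC.
U+3300F: 4-byte form → F0 B3 80 8F.
U+006B: 1-byte form → 6B.
U+30AD: 3-byte form → E3 82 AD.
U+257C: 3-byte form → E2 95 BC.
U+027A: 2-byte form → C9 BA.
U+F013: 3-byte form → EF 80 93.
Concatenated (19 bytes): E5 86 BC F0 B3 80 8F 6B E3 82 AD E2 95 BC C9 BA EF 80 93.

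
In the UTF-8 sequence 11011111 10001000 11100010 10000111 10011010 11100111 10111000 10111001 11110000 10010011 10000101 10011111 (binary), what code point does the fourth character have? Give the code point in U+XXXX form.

Offset 0: leading byte 0xDF = 11011111 → 2-byte char #1 = DF 88.
Offset 2: leading byte 0xE2 = 11100010 → 3-byte char #2 = E2 87 9A.
Offset 5: leading byte 0xE7 = 11100111 → 3-byte char #3 = E7 B8 B9.
Offset 8: leading byte 0xF0 = 11110000 → 4-byte char #4 = F0 93 85 9F.
Leading byte 0xF0 = 11110000 matches 11110xxx → 4-byte sequence.
Byte 1: 0xF0 = 11110000, payload 000 (3 bits).
Byte 2: 0x93 = 10010011 (10xxxxxx ✓), payload 010011.
Byte 3: 0x85 = 10000101 (10xxxxxx ✓), payload 000101.
Byte 4: 0x9F = 10011111 (10xxxxxx ✓), payload 011111.
Concatenate: 000010011000101011111 = 0x1315F (21 bits → U+1315F).

U+1315F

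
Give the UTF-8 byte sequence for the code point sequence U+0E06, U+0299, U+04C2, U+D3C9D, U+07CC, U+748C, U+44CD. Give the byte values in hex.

U+0E06: 3-byte form → E0 B8 86.
U+0299: 2-byte form → CA 99.
U+04C2: 2-byte form → D3 82.
U+D3C9D: 4-byte form → F3 93 B2 9D.
U+07CC: 2-byte form → DF 8C.
U+748C: 3-byte form → E7 92 8C.
U+44CD: 3-byte form → E4 93 8D.
Concatenated (19 bytes): E0 B8 86 CA 99 D3 82 F3 93 B2 9D DF 8C E7 92 8C E4 93 8D.

E0 B8 86 CA 99 D3 82 F3 93 B2 9D DF 8C E7 92 8C E4 93 8D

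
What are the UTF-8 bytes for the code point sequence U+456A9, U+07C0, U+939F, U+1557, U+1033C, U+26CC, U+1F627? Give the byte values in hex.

U+456A9: 4-byte form → F1 85 9A A9.
U+07C0: 2-byte form → DF 80.
U+939F: 3-byte form → E9 8E 9F.
U+1557: 3-byte form → E1 95 97.
U+1033C: 4-byte form → F0 90 8C BC.
U+26CC: 3-byte form → E2 9B 8C.
U+1F627: 4-byte form → F0 9F 98 A7.
Concatenated (23 bytes): F1 85 9A A9 DF 80 E9 8E 9F E1 95 97 F0 90 8C BC E2 9B 8C F0 9F 98 A7.

F1 85 9A A9 DF 80 E9 8E 9F E1 95 97 F0 90 8C BC E2 9B 8C F0 9F 98 A7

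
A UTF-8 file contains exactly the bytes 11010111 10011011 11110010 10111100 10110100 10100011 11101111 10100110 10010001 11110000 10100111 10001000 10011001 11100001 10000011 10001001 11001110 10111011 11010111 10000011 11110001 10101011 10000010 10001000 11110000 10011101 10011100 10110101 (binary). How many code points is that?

9

Byte at offset 0: 0xD7 = 11010111 → 2-byte char (#1). Advance 2.
Byte at offset 2: 0xF2 = 11110010 → 4-byte char (#2). Advance 4.
Byte at offset 6: 0xEF = 11101111 → 3-byte char (#3). Advance 3.
Byte at offset 9: 0xF0 = 11110000 → 4-byte char (#4). Advance 4.
Byte at offset 13: 0xE1 = 11100001 → 3-byte char (#5). Advance 3.
Byte at offset 16: 0xCE = 11001110 → 2-byte char (#6). Advance 2.
Byte at offset 18: 0xD7 = 11010111 → 2-byte char (#7). Advance 2.
Byte at offset 20: 0xF1 = 11110001 → 4-byte char (#8). Advance 4.
Byte at offset 24: 0xF0 = 11110000 → 4-byte char (#9). Advance 4.
Reached end at offset 28 after 9 code points.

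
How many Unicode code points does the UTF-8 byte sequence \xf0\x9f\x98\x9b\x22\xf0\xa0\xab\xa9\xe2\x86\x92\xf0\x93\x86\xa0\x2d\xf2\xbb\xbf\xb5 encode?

Byte at offset 0: 0xF0 = 11110000 → 4-byte char (#1). Advance 4.
Byte at offset 4: 0x22 = 00100010 → 1-byte char (#2). Advance 1.
Byte at offset 5: 0xF0 = 11110000 → 4-byte char (#3). Advance 4.
Byte at offset 9: 0xE2 = 11100010 → 3-byte char (#4). Advance 3.
Byte at offset 12: 0xF0 = 11110000 → 4-byte char (#5). Advance 4.
Byte at offset 16: 0x2D = 00101101 → 1-byte char (#6). Advance 1.
Byte at offset 17: 0xF2 = 11110010 → 4-byte char (#7). Advance 4.
Reached end at offset 21 after 7 code points.

7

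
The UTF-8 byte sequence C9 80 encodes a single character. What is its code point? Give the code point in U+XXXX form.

U+0240

Leading byte 0xC9 = 11001001 matches 110xxxxx → 2-byte sequence.
Byte 1: 0xC9 = 11001001, payload 01001 (5 bits).
Byte 2: 0x80 = 10000000 (10xxxxxx ✓), payload 000000.
Concatenate: 01001000000 = 0x240 (11 bits → U+0240).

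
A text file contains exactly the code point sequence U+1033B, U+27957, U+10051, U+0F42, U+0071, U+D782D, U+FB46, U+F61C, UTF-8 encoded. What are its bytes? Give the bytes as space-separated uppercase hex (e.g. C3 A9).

F0 90 8C BB F0 A7 A5 97 F0 90 81 91 E0 BD 82 71 F3 97 A0 AD EF AD 86 EF 98 9C

U+1033B: 4-byte form → F0 90 8C BB.
U+27957: 4-byte form → F0 A7 A5 97.
U+10051: 4-byte form → F0 90 81 91.
U+0F42: 3-byte form → E0 BD 82.
U+0071: 1-byte form → 71.
U+D782D: 4-byte form → F3 97 A0 AD.
U+FB46: 3-byte form → EF AD 86.
U+F61C: 3-byte form → EF 98 9C.
Concatenated (26 bytes): F0 90 8C BB F0 A7 A5 97 F0 90 81 91 E0 BD 82 71 F3 97 A0 AD EF AD 86 EF 98 9C.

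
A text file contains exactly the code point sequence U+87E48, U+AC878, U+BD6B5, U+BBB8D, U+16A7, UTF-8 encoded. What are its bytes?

U+87E48: 4-byte form → F2 87 B9 88.
U+AC878: 4-byte form → F2 AC A1 B8.
U+BD6B5: 4-byte form → F2 BD 9A B5.
U+BBB8D: 4-byte form → F2 BB AE 8D.
U+16A7: 3-byte form → E1 9A A7.
Concatenated (19 bytes): F2 87 B9 88 F2 AC A1 B8 F2 BD 9A B5 F2 BB AE 8D E1 9A A7.

F2 87 B9 88 F2 AC A1 B8 F2 BD 9A B5 F2 BB AE 8D E1 9A A7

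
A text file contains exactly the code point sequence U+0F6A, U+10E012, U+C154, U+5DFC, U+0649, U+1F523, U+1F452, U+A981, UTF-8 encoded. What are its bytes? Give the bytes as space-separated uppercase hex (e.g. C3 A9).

E0 BD AA F4 8E 80 92 EC 85 94 E5 B7 BC D9 89 F0 9F 94 A3 F0 9F 91 92 EA A6 81

U+0F6A: 3-byte form → E0 BD AA.
U+10E012: 4-byte form → F4 8E 80 92.
U+C154: 3-byte form → EC 85 94.
U+5DFC: 3-byte form → E5 B7 BC.
U+0649: 2-byte form → D9 89.
U+1F523: 4-byte form → F0 9F 94 A3.
U+1F452: 4-byte form → F0 9F 91 92.
U+A981: 3-byte form → EA A6 81.
Concatenated (26 bytes): E0 BD AA F4 8E 80 92 EC 85 94 E5 B7 BC D9 89 F0 9F 94 A3 F0 9F 91 92 EA A6 81.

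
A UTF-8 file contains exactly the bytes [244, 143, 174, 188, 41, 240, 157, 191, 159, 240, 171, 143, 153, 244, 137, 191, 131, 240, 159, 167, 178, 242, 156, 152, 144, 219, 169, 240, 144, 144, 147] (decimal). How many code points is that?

Byte at offset 0: 0xF4 = 11110100 → 4-byte char (#1). Advance 4.
Byte at offset 4: 0x29 = 00101001 → 1-byte char (#2). Advance 1.
Byte at offset 5: 0xF0 = 11110000 → 4-byte char (#3). Advance 4.
Byte at offset 9: 0xF0 = 11110000 → 4-byte char (#4). Advance 4.
Byte at offset 13: 0xF4 = 11110100 → 4-byte char (#5). Advance 4.
Byte at offset 17: 0xF0 = 11110000 → 4-byte char (#6). Advance 4.
Byte at offset 21: 0xF2 = 11110010 → 4-byte char (#7). Advance 4.
Byte at offset 25: 0xDB = 11011011 → 2-byte char (#8). Advance 2.
Byte at offset 27: 0xF0 = 11110000 → 4-byte char (#9). Advance 4.
Reached end at offset 31 after 9 code points.

9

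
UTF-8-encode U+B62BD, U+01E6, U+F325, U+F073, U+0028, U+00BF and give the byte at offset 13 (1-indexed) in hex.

1-indexed offset 13 is 0-indexed offset 12.
U+B62BD → 4-byte form F2 B6 8A BD at offsets 0–3.
U+01E6 → 2-byte form C7 A6 at offsets 4–5.
U+F325 → 3-byte form EF 8C A5 at offsets 6–8.
U+F073 → 3-byte form EF 81 B3 at offsets 9–11.
U+0028 → 1-byte form 28 at offsets 12–12.
Offset 12 falls in char 5's range; it's byte 1 of 28 = 0x28.

0x28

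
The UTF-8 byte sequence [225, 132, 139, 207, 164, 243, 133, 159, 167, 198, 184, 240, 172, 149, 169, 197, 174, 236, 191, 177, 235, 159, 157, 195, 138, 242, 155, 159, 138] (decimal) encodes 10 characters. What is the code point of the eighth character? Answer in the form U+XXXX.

Offset 0: leading byte 0xE1 = 11100001 → 3-byte char #1 = E1 84 8B.
Offset 3: leading byte 0xCF = 11001111 → 2-byte char #2 = CF A4.
Offset 5: leading byte 0xF3 = 11110011 → 4-byte char #3 = F3 85 9F A7.
Offset 9: leading byte 0xC6 = 11000110 → 2-byte char #4 = C6 B8.
Offset 11: leading byte 0xF0 = 11110000 → 4-byte char #5 = F0 AC 95 A9.
Offset 15: leading byte 0xC5 = 11000101 → 2-byte char #6 = C5 AE.
Offset 17: leading byte 0xEC = 11101100 → 3-byte char #7 = EC BF B1.
Offset 20: leading byte 0xEB = 11101011 → 3-byte char #8 = EB 9F 9D.
Leading byte 0xEB = 11101011 matches 1110xxxx → 3-byte sequence.
Byte 1: 0xEB = 11101011, payload 1011 (4 bits).
Byte 2: 0x9F = 10011111 (10xxxxxx ✓), payload 011111.
Byte 3: 0x9D = 10011101 (10xxxxxx ✓), payload 011101.
Concatenate: 1011011111011101 = 0xB7DD (16 bits → U+B7DD).

U+B7DD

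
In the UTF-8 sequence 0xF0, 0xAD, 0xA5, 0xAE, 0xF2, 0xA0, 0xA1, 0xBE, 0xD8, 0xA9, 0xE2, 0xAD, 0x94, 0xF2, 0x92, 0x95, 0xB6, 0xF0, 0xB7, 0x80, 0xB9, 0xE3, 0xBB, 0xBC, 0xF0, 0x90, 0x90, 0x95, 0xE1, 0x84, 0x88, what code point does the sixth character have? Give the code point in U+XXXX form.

U+37039

Offset 0: leading byte 0xF0 = 11110000 → 4-byte char #1 = F0 AD A5 AE.
Offset 4: leading byte 0xF2 = 11110010 → 4-byte char #2 = F2 A0 A1 BE.
Offset 8: leading byte 0xD8 = 11011000 → 2-byte char #3 = D8 A9.
Offset 10: leading byte 0xE2 = 11100010 → 3-byte char #4 = E2 AD 94.
Offset 13: leading byte 0xF2 = 11110010 → 4-byte char #5 = F2 92 95 B6.
Offset 17: leading byte 0xF0 = 11110000 → 4-byte char #6 = F0 B7 80 B9.
Leading byte 0xF0 = 11110000 matches 11110xxx → 4-byte sequence.
Byte 1: 0xF0 = 11110000, payload 000 (3 bits).
Byte 2: 0xB7 = 10110111 (10xxxxxx ✓), payload 110111.
Byte 3: 0x80 = 10000000 (10xxxxxx ✓), payload 000000.
Byte 4: 0xB9 = 10111001 (10xxxxxx ✓), payload 111001.
Concatenate: 000110111000000111001 = 0x37039 (21 bits → U+37039).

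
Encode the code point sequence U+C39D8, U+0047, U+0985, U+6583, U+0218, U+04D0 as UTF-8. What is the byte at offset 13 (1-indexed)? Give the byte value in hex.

0x98

1-indexed offset 13 is 0-indexed offset 12.
U+C39D8 → 4-byte form F3 83 A7 98 at offsets 0–3.
U+0047 → 1-byte form 47 at offsets 4–4.
U+0985 → 3-byte form E0 A6 85 at offsets 5–7.
U+6583 → 3-byte form E6 96 83 at offsets 8–10.
U+0218 → 2-byte form C8 98 at offsets 11–12.
Offset 12 falls in char 5's range; it's byte 2 of C8 98 = 0x98.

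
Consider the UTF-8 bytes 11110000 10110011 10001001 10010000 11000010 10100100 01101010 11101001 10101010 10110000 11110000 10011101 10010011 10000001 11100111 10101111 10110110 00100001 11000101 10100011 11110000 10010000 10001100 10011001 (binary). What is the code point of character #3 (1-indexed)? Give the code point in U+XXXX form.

Offset 0: leading byte 0xF0 = 11110000 → 4-byte char #1 = F0 B3 89 90.
Offset 4: leading byte 0xC2 = 11000010 → 2-byte char #2 = C2 A4.
Offset 6: leading byte 0x6A = 01101010 → 1-byte char #3 = 6A.
Leading byte 0x6A = 01101010 matches 0xxxxxxx → 1-byte sequence.
Byte 1: 0x6A = 01101010, payload 1101010 (7 bits).
Concatenate: 1101010 = 0x6A (7 bits → U+006A).

U+006A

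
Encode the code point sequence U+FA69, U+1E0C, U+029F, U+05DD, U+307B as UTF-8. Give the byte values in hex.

EF A9 A9 E1 B8 8C CA 9F D7 9D E3 81 BB

U+FA69: 3-byte form → EF A9 A9.
U+1E0C: 3-byte form → E1 B8 8C.
U+029F: 2-byte form → CA 9F.
U+05DD: 2-byte form → D7 9D.
U+307B: 3-byte form → E3 81 BB.
Concatenated (13 bytes): EF A9 A9 E1 B8 8C CA 9F D7 9D E3 81 BB.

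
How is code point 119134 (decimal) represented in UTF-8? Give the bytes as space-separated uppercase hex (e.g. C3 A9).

U+1D15E = 0x1D15E = 119134 decimal. In range U+10000–U+10FFFF → 4-byte form: 11110xxx 10xxxxxx 10xxxxxx 10xxxxxx.
Binary (21 bits): 000011101000101011110.
Split 3+6+6+6: 000 | 011101 | 000101 | 011110.
Byte 1: 11110000 = 0xF0.
Byte 2: 10011101 = 0x9D.
Byte 3: 10000101 = 0x85.
Byte 4: 10011110 = 0x9E.

F0 9D 85 9E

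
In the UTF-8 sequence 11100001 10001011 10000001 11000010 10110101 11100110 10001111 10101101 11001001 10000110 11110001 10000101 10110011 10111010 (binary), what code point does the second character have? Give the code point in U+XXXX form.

U+00B5

Offset 0: leading byte 0xE1 = 11100001 → 3-byte char #1 = E1 8B 81.
Offset 3: leading byte 0xC2 = 11000010 → 2-byte char #2 = C2 B5.
Leading byte 0xC2 = 11000010 matches 110xxxxx → 2-byte sequence.
Byte 1: 0xC2 = 11000010, payload 00010 (5 bits).
Byte 2: 0xB5 = 10110101 (10xxxxxx ✓), payload 110101.
Concatenate: 00010110101 = 0xB5 (11 bits → U+00B5).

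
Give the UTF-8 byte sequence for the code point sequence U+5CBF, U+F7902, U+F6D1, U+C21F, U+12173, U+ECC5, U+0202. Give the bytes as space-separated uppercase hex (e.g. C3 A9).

U+5CBF: 3-byte form → E5 B2 BF.
U+F7902: 4-byte form → F3 B7 A4 82.
U+F6D1: 3-byte form → EF 9B 91.
U+C21F: 3-byte form → EC 88 9F.
U+12173: 4-byte form → F0 92 85 B3.
U+ECC5: 3-byte form → EE B3 85.
U+0202: 2-byte form → C8 82.
Concatenated (22 bytes): E5 B2 BF F3 B7 A4 82 EF 9B 91 EC 88 9F F0 92 85 B3 EE B3 85 C8 82.

E5 B2 BF F3 B7 A4 82 EF 9B 91 EC 88 9F F0 92 85 B3 EE B3 85 C8 82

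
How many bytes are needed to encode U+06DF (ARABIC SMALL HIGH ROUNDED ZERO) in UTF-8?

U+06DF = 0x6DF. UTF-8 uses 1 byte below 0x80, 2 below 0x800, 3 below 0x10000, 4 up to 0x10FFFF. 0x6DF is in U+0080–U+07FF → 2 bytes.

2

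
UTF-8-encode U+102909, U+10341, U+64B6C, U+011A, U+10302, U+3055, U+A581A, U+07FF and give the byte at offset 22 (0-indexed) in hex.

0xA5

U+102909 → 4-byte form F4 82 A4 89 at offsets 0–3.
U+10341 → 4-byte form F0 90 8D 81 at offsets 4–7.
U+64B6C → 4-byte form F1 A4 AD AC at offsets 8–11.
U+011A → 2-byte form C4 9A at offsets 12–13.
U+10302 → 4-byte form F0 90 8C 82 at offsets 14–17.
U+3055 → 3-byte form E3 81 95 at offsets 18–20.
U+A581A → 4-byte form F2 A5 A0 9A at offsets 21–24.
Offset 22 falls in char 7's range; it's byte 2 of F2 A5 A0 9A = 0xA5.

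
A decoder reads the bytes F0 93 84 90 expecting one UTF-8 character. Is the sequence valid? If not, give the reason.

valid

Leading byte 0xF0 = 11110000 → 4-byte form.
Continuation bytes 0x93=10010011, 0x84=10000100, 0x90=10010000 all match 10xxxxxx.
Decoded value 0x13110 is ≥ 0x10000 (shortest form) and not a surrogate.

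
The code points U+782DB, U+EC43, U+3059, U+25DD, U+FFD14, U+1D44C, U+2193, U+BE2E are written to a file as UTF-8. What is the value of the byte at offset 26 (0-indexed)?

U+782DB → 4-byte form F1 B8 8B 9B at offsets 0–3.
U+EC43 → 3-byte form EE B1 83 at offsets 4–6.
U+3059 → 3-byte form E3 81 99 at offsets 7–9.
U+25DD → 3-byte form E2 97 9D at offsets 10–12.
U+FFD14 → 4-byte form F3 BF B4 94 at offsets 13–16.
U+1D44C → 4-byte form F0 9D 91 8C at offsets 17–20.
U+2193 → 3-byte form E2 86 93 at offsets 21–23.
U+BE2E → 3-byte form EB B8 AE at offsets 24–26.
Offset 26 falls in char 8's range; it's byte 3 of EB B8 AE = 0xAE.

0xAE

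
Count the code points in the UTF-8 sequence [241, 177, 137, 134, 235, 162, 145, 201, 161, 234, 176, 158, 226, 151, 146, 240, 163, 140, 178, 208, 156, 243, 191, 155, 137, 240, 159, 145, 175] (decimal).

Byte at offset 0: 0xF1 = 11110001 → 4-byte char (#1). Advance 4.
Byte at offset 4: 0xEB = 11101011 → 3-byte char (#2). Advance 3.
Byte at offset 7: 0xC9 = 11001001 → 2-byte char (#3). Advance 2.
Byte at offset 9: 0xEA = 11101010 → 3-byte char (#4). Advance 3.
Byte at offset 12: 0xE2 = 11100010 → 3-byte char (#5). Advance 3.
Byte at offset 15: 0xF0 = 11110000 → 4-byte char (#6). Advance 4.
Byte at offset 19: 0xD0 = 11010000 → 2-byte char (#7). Advance 2.
Byte at offset 21: 0xF3 = 11110011 → 4-byte char (#8). Advance 4.
Byte at offset 25: 0xF0 = 11110000 → 4-byte char (#9). Advance 4.
Reached end at offset 29 after 9 code points.

9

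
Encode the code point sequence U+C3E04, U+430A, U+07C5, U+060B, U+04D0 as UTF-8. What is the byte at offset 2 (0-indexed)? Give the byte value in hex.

U+C3E04 → 4-byte form F3 83 B8 84 at offsets 0–3.
Offset 2 falls in char 1's range; it's byte 3 of F3 83 B8 84 = 0xB8.

0xB8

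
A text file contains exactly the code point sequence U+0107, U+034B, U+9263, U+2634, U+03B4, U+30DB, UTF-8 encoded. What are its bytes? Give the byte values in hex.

C4 87 CD 8B E9 89 A3 E2 98 B4 CE B4 E3 83 9B

U+0107: 2-byte form → C4 87.
U+034B: 2-byte form → CD 8B.
U+9263: 3-byte form → E9 89 A3.
U+2634: 3-byte form → E2 98 B4.
U+03B4: 2-byte form → CE B4.
U+30DB: 3-byte form → E3 83 9B.
Concatenated (15 bytes): C4 87 CD 8B E9 89 A3 E2 98 B4 CE B4 E3 83 9B.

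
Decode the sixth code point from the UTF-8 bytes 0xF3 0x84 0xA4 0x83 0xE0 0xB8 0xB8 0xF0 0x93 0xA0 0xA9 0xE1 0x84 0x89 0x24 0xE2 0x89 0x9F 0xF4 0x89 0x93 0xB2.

U+225F

Offset 0: leading byte 0xF3 = 11110011 → 4-byte char #1 = F3 84 A4 83.
Offset 4: leading byte 0xE0 = 11100000 → 3-byte char #2 = E0 B8 B8.
Offset 7: leading byte 0xF0 = 11110000 → 4-byte char #3 = F0 93 A0 A9.
Offset 11: leading byte 0xE1 = 11100001 → 3-byte char #4 = E1 84 89.
Offset 14: leading byte 0x24 = 00100100 → 1-byte char #5 = 24.
Offset 15: leading byte 0xE2 = 11100010 → 3-byte char #6 = E2 89 9F.
Leading byte 0xE2 = 11100010 matches 1110xxxx → 3-byte sequence.
Byte 1: 0xE2 = 11100010, payload 0010 (4 bits).
Byte 2: 0x89 = 10001001 (10xxxxxx ✓), payload 001001.
Byte 3: 0x9F = 10011111 (10xxxxxx ✓), payload 011111.
Concatenate: 0010001001011111 = 0x225F (16 bits → U+225F).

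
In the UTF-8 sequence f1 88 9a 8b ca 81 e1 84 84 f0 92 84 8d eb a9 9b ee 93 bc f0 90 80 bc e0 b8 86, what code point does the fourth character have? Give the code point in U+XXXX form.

U+1210D

Offset 0: leading byte 0xF1 = 11110001 → 4-byte char #1 = F1 88 9A 8B.
Offset 4: leading byte 0xCA = 11001010 → 2-byte char #2 = CA 81.
Offset 6: leading byte 0xE1 = 11100001 → 3-byte char #3 = E1 84 84.
Offset 9: leading byte 0xF0 = 11110000 → 4-byte char #4 = F0 92 84 8D.
Leading byte 0xF0 = 11110000 matches 11110xxx → 4-byte sequence.
Byte 1: 0xF0 = 11110000, payload 000 (3 bits).
Byte 2: 0x92 = 10010010 (10xxxxxx ✓), payload 010010.
Byte 3: 0x84 = 10000100 (10xxxxxx ✓), payload 000100.
Byte 4: 0x8D = 10001101 (10xxxxxx ✓), payload 001101.
Concatenate: 000010010000100001101 = 0x1210D (21 bits → U+1210D).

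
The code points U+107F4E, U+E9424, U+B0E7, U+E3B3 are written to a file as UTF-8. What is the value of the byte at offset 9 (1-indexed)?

0xEB

1-indexed offset 9 is 0-indexed offset 8.
U+107F4E → 4-byte form F4 87 BD 8E at offsets 0–3.
U+E9424 → 4-byte form F3 A9 90 A4 at offsets 4–7.
U+B0E7 → 3-byte form EB 83 A7 at offsets 8–10.
Offset 8 falls in char 3's range; it's byte 1 of EB 83 A7 = 0xEB.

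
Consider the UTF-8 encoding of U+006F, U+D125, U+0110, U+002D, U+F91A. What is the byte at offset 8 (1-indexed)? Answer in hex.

1-indexed offset 8 is 0-indexed offset 7.
U+006F → 1-byte form 6F at offsets 0–0.
U+D125 → 3-byte form ED 84 A5 at offsets 1–3.
U+0110 → 2-byte form C4 90 at offsets 4–5.
U+002D → 1-byte form 2D at offsets 6–6.
U+F91A → 3-byte form EF A4 9A at offsets 7–9.
Offset 7 falls in char 5's range; it's byte 1 of EF A4 9A = 0xEF.

0xEF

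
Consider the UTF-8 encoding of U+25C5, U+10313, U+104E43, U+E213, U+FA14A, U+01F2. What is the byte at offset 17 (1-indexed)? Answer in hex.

0x85

1-indexed offset 17 is 0-indexed offset 16.
U+25C5 → 3-byte form E2 97 85 at offsets 0–2.
U+10313 → 4-byte form F0 90 8C 93 at offsets 3–6.
U+104E43 → 4-byte form F4 84 B9 83 at offsets 7–10.
U+E213 → 3-byte form EE 88 93 at offsets 11–13.
U+FA14A → 4-byte form F3 BA 85 8A at offsets 14–17.
Offset 16 falls in char 5's range; it's byte 3 of F3 BA 85 8A = 0x85.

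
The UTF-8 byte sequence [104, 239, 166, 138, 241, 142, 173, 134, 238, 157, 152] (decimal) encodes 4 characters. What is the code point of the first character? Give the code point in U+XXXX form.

Offset 0: leading byte 0x68 = 01101000 → 1-byte char #1 = 68.
Leading byte 0x68 = 01101000 matches 0xxxxxxx → 1-byte sequence.
Byte 1: 0x68 = 01101000, payload 1101000 (7 bits).
Concatenate: 1101000 = 0x68 (7 bits → U+0068).

U+0068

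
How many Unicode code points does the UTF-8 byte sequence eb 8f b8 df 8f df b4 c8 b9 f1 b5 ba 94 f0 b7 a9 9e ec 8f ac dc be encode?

8

Byte at offset 0: 0xEB = 11101011 → 3-byte char (#1). Advance 3.
Byte at offset 3: 0xDF = 11011111 → 2-byte char (#2). Advance 2.
Byte at offset 5: 0xDF = 11011111 → 2-byte char (#3). Advance 2.
Byte at offset 7: 0xC8 = 11001000 → 2-byte char (#4). Advance 2.
Byte at offset 9: 0xF1 = 11110001 → 4-byte char (#5). Advance 4.
Byte at offset 13: 0xF0 = 11110000 → 4-byte char (#6). Advance 4.
Byte at offset 17: 0xEC = 11101100 → 3-byte char (#7). Advance 3.
Byte at offset 20: 0xDC = 11011100 → 2-byte char (#8). Advance 2.
Reached end at offset 22 after 8 code points.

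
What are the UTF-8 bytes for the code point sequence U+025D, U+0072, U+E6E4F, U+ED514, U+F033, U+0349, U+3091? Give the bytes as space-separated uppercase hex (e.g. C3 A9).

U+025D: 2-byte form → C9 9D.
U+0072: 1-byte form → 72.
U+E6E4F: 4-byte form → F3 A6 B9 8F.
U+ED514: 4-byte form → F3 AD 94 94.
U+F033: 3-byte form → EF 80 B3.
U+0349: 2-byte form → CD 89.
U+3091: 3-byte form → E3 82 91.
Concatenated (19 bytes): C9 9D 72 F3 A6 B9 8F F3 AD 94 94 EF 80 B3 CD 89 E3 82 91.

C9 9D 72 F3 A6 B9 8F F3 AD 94 94 EF 80 B3 CD 89 E3 82 91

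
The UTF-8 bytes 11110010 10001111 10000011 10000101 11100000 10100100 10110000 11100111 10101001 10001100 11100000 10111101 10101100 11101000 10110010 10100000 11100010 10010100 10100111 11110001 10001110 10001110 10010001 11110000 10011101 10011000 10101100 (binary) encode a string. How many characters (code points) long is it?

Byte at offset 0: 0xF2 = 11110010 → 4-byte char (#1). Advance 4.
Byte at offset 4: 0xE0 = 11100000 → 3-byte char (#2). Advance 3.
Byte at offset 7: 0xE7 = 11100111 → 3-byte char (#3). Advance 3.
Byte at offset 10: 0xE0 = 11100000 → 3-byte char (#4). Advance 3.
Byte at offset 13: 0xE8 = 11101000 → 3-byte char (#5). Advance 3.
Byte at offset 16: 0xE2 = 11100010 → 3-byte char (#6). Advance 3.
Byte at offset 19: 0xF1 = 11110001 → 4-byte char (#7). Advance 4.
Byte at offset 23: 0xF0 = 11110000 → 4-byte char (#8). Advance 4.
Reached end at offset 27 after 8 code points.

8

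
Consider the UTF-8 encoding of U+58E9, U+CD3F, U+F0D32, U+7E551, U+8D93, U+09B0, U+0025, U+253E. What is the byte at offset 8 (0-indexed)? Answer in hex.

0xB4

U+58E9 → 3-byte form E5 A3 A9 at offsets 0–2.
U+CD3F → 3-byte form EC B4 BF at offsets 3–5.
U+F0D32 → 4-byte form F3 B0 B4 B2 at offsets 6–9.
Offset 8 falls in char 3's range; it's byte 3 of F3 B0 B4 B2 = 0xB4.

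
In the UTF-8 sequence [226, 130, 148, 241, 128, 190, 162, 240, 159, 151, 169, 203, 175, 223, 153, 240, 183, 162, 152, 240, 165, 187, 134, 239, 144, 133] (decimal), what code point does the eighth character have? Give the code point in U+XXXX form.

Offset 0: leading byte 0xE2 = 11100010 → 3-byte char #1 = E2 82 94.
Offset 3: leading byte 0xF1 = 11110001 → 4-byte char #2 = F1 80 BE A2.
Offset 7: leading byte 0xF0 = 11110000 → 4-byte char #3 = F0 9F 97 A9.
Offset 11: leading byte 0xCB = 11001011 → 2-byte char #4 = CB AF.
Offset 13: leading byte 0xDF = 11011111 → 2-byte char #5 = DF 99.
Offset 15: leading byte 0xF0 = 11110000 → 4-byte char #6 = F0 B7 A2 98.
Offset 19: leading byte 0xF0 = 11110000 → 4-byte char #7 = F0 A5 BB 86.
Offset 23: leading byte 0xEF = 11101111 → 3-byte char #8 = EF 90 85.
Leading byte 0xEF = 11101111 matches 1110xxxx → 3-byte sequence.
Byte 1: 0xEF = 11101111, payload 1111 (4 bits).
Byte 2: 0x90 = 10010000 (10xxxxxx ✓), payload 010000.
Byte 3: 0x85 = 10000101 (10xxxxxx ✓), payload 000101.
Concatenate: 1111010000000101 = 0xF405 (16 bits → U+F405).

U+F405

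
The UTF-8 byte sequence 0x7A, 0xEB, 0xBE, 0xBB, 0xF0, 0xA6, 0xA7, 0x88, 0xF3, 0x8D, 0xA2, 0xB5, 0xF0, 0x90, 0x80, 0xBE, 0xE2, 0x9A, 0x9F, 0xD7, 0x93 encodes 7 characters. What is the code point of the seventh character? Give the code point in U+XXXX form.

U+05D3

Offset 0: leading byte 0x7A = 01111010 → 1-byte char #1 = 7A.
Offset 1: leading byte 0xEB = 11101011 → 3-byte char #2 = EB BE BB.
Offset 4: leading byte 0xF0 = 11110000 → 4-byte char #3 = F0 A6 A7 88.
Offset 8: leading byte 0xF3 = 11110011 → 4-byte char #4 = F3 8D A2 B5.
Offset 12: leading byte 0xF0 = 11110000 → 4-byte char #5 = F0 90 80 BE.
Offset 16: leading byte 0xE2 = 11100010 → 3-byte char #6 = E2 9A 9F.
Offset 19: leading byte 0xD7 = 11010111 → 2-byte char #7 = D7 93.
Leading byte 0xD7 = 11010111 matches 110xxxxx → 2-byte sequence.
Byte 1: 0xD7 = 11010111, payload 10111 (5 bits).
Byte 2: 0x93 = 10010011 (10xxxxxx ✓), payload 010011.
Concatenate: 10111010011 = 0x5D3 (11 bits → U+05D3).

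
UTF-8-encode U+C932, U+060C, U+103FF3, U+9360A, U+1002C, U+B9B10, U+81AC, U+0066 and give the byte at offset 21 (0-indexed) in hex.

U+C932 → 3-byte form EC A4 B2 at offsets 0–2.
U+060C → 2-byte form D8 8C at offsets 3–4.
U+103FF3 → 4-byte form F4 83 BF B3 at offsets 5–8.
U+9360A → 4-byte form F2 93 98 8A at offsets 9–12.
U+1002C → 4-byte form F0 90 80 AC at offsets 13–16.
U+B9B10 → 4-byte form F2 B9 AC 90 at offsets 17–20.
U+81AC → 3-byte form E8 86 AC at offsets 21–23.
Offset 21 falls in char 7's range; it's byte 1 of E8 86 AC = 0xE8.

0xE8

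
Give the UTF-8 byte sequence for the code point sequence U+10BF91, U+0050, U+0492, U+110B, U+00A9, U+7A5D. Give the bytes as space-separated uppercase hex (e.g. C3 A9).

U+10BF91: 4-byte form → F4 8B BE 91.
U+0050: 1-byte form → 50.
U+0492: 2-byte form → D2 92.
U+110B: 3-byte form → E1 84 8B.
U+00A9: 2-byte form → C2 A9.
U+7A5D: 3-byte form → E7 A9 9D.
Concatenated (15 bytes): F4 8B BE 91 50 D2 92 E1 84 8B C2 A9 E7 A9 9D.

F4 8B BE 91 50 D2 92 E1 84 8B C2 A9 E7 A9 9D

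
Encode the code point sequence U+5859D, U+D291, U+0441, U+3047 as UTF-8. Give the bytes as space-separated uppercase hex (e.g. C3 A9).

F1 98 96 9D ED 8A 91 D1 81 E3 81 87

U+5859D: 4-byte form → F1 98 96 9D.
U+D291: 3-byte form → ED 8A 91.
U+0441: 2-byte form → D1 81.
U+3047: 3-byte form → E3 81 87.
Concatenated (12 bytes): F1 98 96 9D ED 8A 91 D1 81 E3 81 87.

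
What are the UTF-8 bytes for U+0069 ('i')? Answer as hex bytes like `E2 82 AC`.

69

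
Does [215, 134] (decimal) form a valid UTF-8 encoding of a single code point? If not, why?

valid

Leading byte 0xD7 = 11010111 → 2-byte form.
Continuation bytes 0x86=10000110 all match 10xxxxxx.
Decoded value 0x5C6 is ≥ 0x80 (shortest form) and not a surrogate.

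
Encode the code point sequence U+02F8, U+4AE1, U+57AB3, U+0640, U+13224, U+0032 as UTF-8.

U+02F8: 2-byte form → CB B8.
U+4AE1: 3-byte form → E4 AB A1.
U+57AB3: 4-byte form → F1 97 AA B3.
U+0640: 2-byte form → D9 80.
U+13224: 4-byte form → F0 93 88 A4.
U+0032: 1-byte form → 32.
Concatenated (16 bytes): CB B8 E4 AB A1 F1 97 AA B3 D9 80 F0 93 88 A4 32.

CB B8 E4 AB A1 F1 97 AA B3 D9 80 F0 93 88 A4 32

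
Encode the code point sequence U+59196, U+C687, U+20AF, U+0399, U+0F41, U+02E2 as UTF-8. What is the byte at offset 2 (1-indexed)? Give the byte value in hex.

1-indexed offset 2 is 0-indexed offset 1.
U+59196 → 4-byte form F1 99 86 96 at offsets 0–3.
Offset 1 falls in char 1's range; it's byte 2 of F1 99 86 96 = 0x99.

0x99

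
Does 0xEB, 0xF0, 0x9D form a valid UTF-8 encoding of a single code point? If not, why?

Leading byte 0xEB = 11101011 → 3-byte form.
Byte 2 is 0xF0 = 11110000, which is not 10xxxxxx — expected a continuation byte.

invalid (non-continuation byte where continuation expected)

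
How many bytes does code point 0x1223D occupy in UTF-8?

U+1223D = 0x1223D. UTF-8 uses 1 byte below 0x80, 2 below 0x800, 3 below 0x10000, 4 up to 0x10FFFF. 0x1223D is in U+10000–U+10FFFF → 4 bytes.

4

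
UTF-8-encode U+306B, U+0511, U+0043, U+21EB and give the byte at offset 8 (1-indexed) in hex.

0x87

1-indexed offset 8 is 0-indexed offset 7.
U+306B → 3-byte form E3 81 AB at offsets 0–2.
U+0511 → 2-byte form D4 91 at offsets 3–4.
U+0043 → 1-byte form 43 at offsets 5–5.
U+21EB → 3-byte form E2 87 AB at offsets 6–8.
Offset 7 falls in char 4's range; it's byte 2 of E2 87 AB = 0x87.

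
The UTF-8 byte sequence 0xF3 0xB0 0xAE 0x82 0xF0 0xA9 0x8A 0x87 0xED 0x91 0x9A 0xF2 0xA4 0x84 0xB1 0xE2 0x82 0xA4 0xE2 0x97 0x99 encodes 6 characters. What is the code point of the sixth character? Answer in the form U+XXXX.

U+25D9

Offset 0: leading byte 0xF3 = 11110011 → 4-byte char #1 = F3 B0 AE 82.
Offset 4: leading byte 0xF0 = 11110000 → 4-byte char #2 = F0 A9 8A 87.
Offset 8: leading byte 0xED = 11101101 → 3-byte char #3 = ED 91 9A.
Offset 11: leading byte 0xF2 = 11110010 → 4-byte char #4 = F2 A4 84 B1.
Offset 15: leading byte 0xE2 = 11100010 → 3-byte char #5 = E2 82 A4.
Offset 18: leading byte 0xE2 = 11100010 → 3-byte char #6 = E2 97 99.
Leading byte 0xE2 = 11100010 matches 1110xxxx → 3-byte sequence.
Byte 1: 0xE2 = 11100010, payload 0010 (4 bits).
Byte 2: 0x97 = 10010111 (10xxxxxx ✓), payload 010111.
Byte 3: 0x99 = 10011001 (10xxxxxx ✓), payload 011001.
Concatenate: 0010010111011001 = 0x25D9 (16 bits → U+25D9).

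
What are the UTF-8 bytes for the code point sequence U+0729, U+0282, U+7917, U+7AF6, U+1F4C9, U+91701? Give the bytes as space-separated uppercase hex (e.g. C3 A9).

DC A9 CA 82 E7 A4 97 E7 AB B6 F0 9F 93 89 F2 91 9C 81

U+0729: 2-byte form → DC A9.
U+0282: 2-byte form → CA 82.
U+7917: 3-byte form → E7 A4 97.
U+7AF6: 3-byte form → E7 AB B6.
U+1F4C9: 4-byte form → F0 9F 93 89.
U+91701: 4-byte form → F2 91 9C 81.
Concatenated (18 bytes): DC A9 CA 82 E7 A4 97 E7 AB B6 F0 9F 93 89 F2 91 9C 81.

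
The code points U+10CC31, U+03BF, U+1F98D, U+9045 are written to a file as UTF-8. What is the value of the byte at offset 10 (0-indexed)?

0xE9

U+10CC31 → 4-byte form F4 8C B0 B1 at offsets 0–3.
U+03BF → 2-byte form CE BF at offsets 4–5.
U+1F98D → 4-byte form F0 9F A6 8D at offsets 6–9.
U+9045 → 3-byte form E9 81 85 at offsets 10–12.
Offset 10 falls in char 4's range; it's byte 1 of E9 81 85 = 0xE9.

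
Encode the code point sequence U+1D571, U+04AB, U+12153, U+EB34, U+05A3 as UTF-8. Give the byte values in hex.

F0 9D 95 B1 D2 AB F0 92 85 93 EE AC B4 D6 A3

U+1D571: 4-byte form → F0 9D 95 B1.
U+04AB: 2-byte form → D2 AB.
U+12153: 4-byte form → F0 92 85 93.
U+EB34: 3-byte form → EE AC B4.
U+05A3: 2-byte form → D6 A3.
Concatenated (15 bytes): F0 9D 95 B1 D2 AB F0 92 85 93 EE AC B4 D6 A3.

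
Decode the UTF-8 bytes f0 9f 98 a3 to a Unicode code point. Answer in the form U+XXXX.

U+1F623

Leading byte 0xF0 = 11110000 matches 11110xxx → 4-byte sequence.
Byte 1: 0xF0 = 11110000, payload 000 (3 bits).
Byte 2: 0x9F = 10011111 (10xxxxxx ✓), payload 011111.
Byte 3: 0x98 = 10011000 (10xxxxxx ✓), payload 011000.
Byte 4: 0xA3 = 10100011 (10xxxxxx ✓), payload 100011.
Concatenate: 000011111011000100011 = 0x1F623 (21 bits → U+1F623).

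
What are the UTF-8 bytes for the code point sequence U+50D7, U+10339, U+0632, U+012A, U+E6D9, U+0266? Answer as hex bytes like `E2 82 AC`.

E5 83 97 F0 90 8C B9 D8 B2 C4 AA EE 9B 99 C9 A6

U+50D7: 3-byte form → E5 83 97.
U+10339: 4-byte form → F0 90 8C B9.
U+0632: 2-byte form → D8 B2.
U+012A: 2-byte form → C4 AA.
U+E6D9: 3-byte form → EE 9B 99.
U+0266: 2-byte form → C9 A6.
Concatenated (16 bytes): E5 83 97 F0 90 8C B9 D8 B2 C4 AA EE 9B 99 C9 A6.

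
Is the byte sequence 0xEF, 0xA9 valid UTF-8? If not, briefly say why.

invalid (sequence truncated)

Leading byte 0xEF = 11101111 → 3-byte form, but only 2 bytes are present.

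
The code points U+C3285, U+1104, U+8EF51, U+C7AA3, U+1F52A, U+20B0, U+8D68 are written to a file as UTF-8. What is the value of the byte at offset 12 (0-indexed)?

0x87

U+C3285 → 4-byte form F3 83 8A 85 at offsets 0–3.
U+1104 → 3-byte form E1 84 84 at offsets 4–6.
U+8EF51 → 4-byte form F2 8E BD 91 at offsets 7–10.
U+C7AA3 → 4-byte form F3 87 AA A3 at offsets 11–14.
Offset 12 falls in char 4's range; it's byte 2 of F3 87 AA A3 = 0x87.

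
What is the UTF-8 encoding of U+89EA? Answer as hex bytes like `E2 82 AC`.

E8 A7 AA

U+89EA = 0x89EA = 35306 decimal. In range U+0800–U+FFFF → 3-byte form: 1110xxxx 10xxxxxx 10xxxxxx.
Binary (16 bits): 1000100111101010.
Split 4+6+6: 1000 | 100111 | 101010.
Byte 1: 11101000 = 0xE8.
Byte 2: 10100111 = 0xA7.
Byte 3: 10101010 = 0xAA.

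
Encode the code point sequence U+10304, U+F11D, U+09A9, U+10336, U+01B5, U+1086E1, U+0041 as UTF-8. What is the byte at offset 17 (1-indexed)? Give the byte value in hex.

0xF4

1-indexed offset 17 is 0-indexed offset 16.
U+10304 → 4-byte form F0 90 8C 84 at offsets 0–3.
U+F11D → 3-byte form EF 84 9D at offsets 4–6.
U+09A9 → 3-byte form E0 A6 A9 at offsets 7–9.
U+10336 → 4-byte form F0 90 8C B6 at offsets 10–13.
U+01B5 → 2-byte form C6 B5 at offsets 14–15.
U+1086E1 → 4-byte form F4 88 9B A1 at offsets 16–19.
Offset 16 falls in char 6's range; it's byte 1 of F4 88 9B A1 = 0xF4.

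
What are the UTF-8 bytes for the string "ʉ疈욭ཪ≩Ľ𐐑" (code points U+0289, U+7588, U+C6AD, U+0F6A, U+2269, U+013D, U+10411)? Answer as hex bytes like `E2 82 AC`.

U+0289: 2-byte form → CA 89.
U+7588: 3-byte form → E7 96 88.
U+C6AD: 3-byte form → EC 9A AD.
U+0F6A: 3-byte form → E0 BD AA.
U+2269: 3-byte form → E2 89 A9.
U+013D: 2-byte form → C4 BD.
U+10411: 4-byte form → F0 90 90 91.
Concatenated (20 bytes): CA 89 E7 96 88 EC 9A AD E0 BD AA E2 89 A9 C4 BD F0 90 90 91.

CA 89 E7 96 88 EC 9A AD E0 BD AA E2 89 A9 C4 BD F0 90 90 91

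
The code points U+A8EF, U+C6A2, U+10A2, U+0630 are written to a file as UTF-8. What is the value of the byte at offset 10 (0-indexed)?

U+A8EF → 3-byte form EA A3 AF at offsets 0–2.
U+C6A2 → 3-byte form EC 9A A2 at offsets 3–5.
U+10A2 → 3-byte form E1 82 A2 at offsets 6–8.
U+0630 → 2-byte form D8 B0 at offsets 9–10.
Offset 10 falls in char 4's range; it's byte 2 of D8 B0 = 0xB0.

0xB0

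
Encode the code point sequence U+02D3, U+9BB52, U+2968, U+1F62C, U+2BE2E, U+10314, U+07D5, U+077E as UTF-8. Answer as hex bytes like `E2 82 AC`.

CB 93 F2 9B AD 92 E2 A5 A8 F0 9F 98 AC F0 AB B8 AE F0 90 8C 94 DF 95 DD BE

U+02D3: 2-byte form → CB 93.
U+9BB52: 4-byte form → F2 9B AD 92.
U+2968: 3-byte form → E2 A5 A8.
U+1F62C: 4-byte form → F0 9F 98 AC.
U+2BE2E: 4-byte form → F0 AB B8 AE.
U+10314: 4-byte form → F0 90 8C 94.
U+07D5: 2-byte form → DF 95.
U+077E: 2-byte form → DD BE.
Concatenated (25 bytes): CB 93 F2 9B AD 92 E2 A5 A8 F0 9F 98 AC F0 AB B8 AE F0 90 8C 94 DF 95 DD BE.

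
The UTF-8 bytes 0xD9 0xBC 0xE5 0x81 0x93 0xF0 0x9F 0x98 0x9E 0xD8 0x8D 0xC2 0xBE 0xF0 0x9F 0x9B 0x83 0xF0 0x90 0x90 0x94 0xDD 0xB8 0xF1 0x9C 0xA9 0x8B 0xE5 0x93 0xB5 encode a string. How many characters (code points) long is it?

Byte at offset 0: 0xD9 = 11011001 → 2-byte char (#1). Advance 2.
Byte at offset 2: 0xE5 = 11100101 → 3-byte char (#2). Advance 3.
Byte at offset 5: 0xF0 = 11110000 → 4-byte char (#3). Advance 4.
Byte at offset 9: 0xD8 = 11011000 → 2-byte char (#4). Advance 2.
Byte at offset 11: 0xC2 = 11000010 → 2-byte char (#5). Advance 2.
Byte at offset 13: 0xF0 = 11110000 → 4-byte char (#6). Advance 4.
Byte at offset 17: 0xF0 = 11110000 → 4-byte char (#7). Advance 4.
Byte at offset 21: 0xDD = 11011101 → 2-byte char (#8). Advance 2.
Byte at offset 23: 0xF1 = 11110001 → 4-byte char (#9). Advance 4.
Byte at offset 27: 0xE5 = 11100101 → 3-byte char (#10). Advance 3.
Reached end at offset 30 after 10 code points.

10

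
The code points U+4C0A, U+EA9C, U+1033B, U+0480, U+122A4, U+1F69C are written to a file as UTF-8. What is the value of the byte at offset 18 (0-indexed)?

U+4C0A → 3-byte form E4 B0 8A at offsets 0–2.
U+EA9C → 3-byte form EE AA 9C at offsets 3–5.
U+1033B → 4-byte form F0 90 8C BB at offsets 6–9.
U+0480 → 2-byte form D2 80 at offsets 10–11.
U+122A4 → 4-byte form F0 92 8A A4 at offsets 12–15.
U+1F69C → 4-byte form F0 9F 9A 9C at offsets 16–19.
Offset 18 falls in char 6's range; it's byte 3 of F0 9F 9A 9C = 0x9A.

0x9A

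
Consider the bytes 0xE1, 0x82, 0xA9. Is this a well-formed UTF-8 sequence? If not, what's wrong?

Leading byte 0xE1 = 11100001 → 3-byte form.
Continuation bytes 0x82=10000010, 0xA9=10101001 all match 10xxxxxx.
Decoded value 0x10A9 is ≥ 0x800 (shortest form) and not a surrogate.

valid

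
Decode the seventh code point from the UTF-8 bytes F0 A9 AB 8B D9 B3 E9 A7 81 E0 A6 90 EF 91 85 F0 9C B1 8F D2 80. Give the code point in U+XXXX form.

U+0480

Offset 0: leading byte 0xF0 = 11110000 → 4-byte char #1 = F0 A9 AB 8B.
Offset 4: leading byte 0xD9 = 11011001 → 2-byte char #2 = D9 B3.
Offset 6: leading byte 0xE9 = 11101001 → 3-byte char #3 = E9 A7 81.
Offset 9: leading byte 0xE0 = 11100000 → 3-byte char #4 = E0 A6 90.
Offset 12: leading byte 0xEF = 11101111 → 3-byte char #5 = EF 91 85.
Offset 15: leading byte 0xF0 = 11110000 → 4-byte char #6 = F0 9C B1 8F.
Offset 19: leading byte 0xD2 = 11010010 → 2-byte char #7 = D2 80.
Leading byte 0xD2 = 11010010 matches 110xxxxx → 2-byte sequence.
Byte 1: 0xD2 = 11010010, payload 10010 (5 bits).
Byte 2: 0x80 = 10000000 (10xxxxxx ✓), payload 000000.
Concatenate: 10010000000 = 0x480 (11 bits → U+0480).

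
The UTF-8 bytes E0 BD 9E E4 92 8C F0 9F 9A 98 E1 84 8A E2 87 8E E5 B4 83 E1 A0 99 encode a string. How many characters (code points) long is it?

Byte at offset 0: 0xE0 = 11100000 → 3-byte char (#1). Advance 3.
Byte at offset 3: 0xE4 = 11100100 → 3-byte char (#2). Advance 3.
Byte at offset 6: 0xF0 = 11110000 → 4-byte char (#3). Advance 4.
Byte at offset 10: 0xE1 = 11100001 → 3-byte char (#4). Advance 3.
Byte at offset 13: 0xE2 = 11100010 → 3-byte char (#5). Advance 3.
Byte at offset 16: 0xE5 = 11100101 → 3-byte char (#6). Advance 3.
Byte at offset 19: 0xE1 = 11100001 → 3-byte char (#7). Advance 3.
Reached end at offset 22 after 7 code points.

7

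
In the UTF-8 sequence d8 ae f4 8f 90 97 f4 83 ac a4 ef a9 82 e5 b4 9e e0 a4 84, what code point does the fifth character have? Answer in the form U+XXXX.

U+5D1E

Offset 0: leading byte 0xD8 = 11011000 → 2-byte char #1 = D8 AE.
Offset 2: leading byte 0xF4 = 11110100 → 4-byte char #2 = F4 8F 90 97.
Offset 6: leading byte 0xF4 = 11110100 → 4-byte char #3 = F4 83 AC A4.
Offset 10: leading byte 0xEF = 11101111 → 3-byte char #4 = EF A9 82.
Offset 13: leading byte 0xE5 = 11100101 → 3-byte char #5 = E5 B4 9E.
Leading byte 0xE5 = 11100101 matches 1110xxxx → 3-byte sequence.
Byte 1: 0xE5 = 11100101, payload 0101 (4 bits).
Byte 2: 0xB4 = 10110100 (10xxxxxx ✓), payload 110100.
Byte 3: 0x9E = 10011110 (10xxxxxx ✓), payload 011110.
Concatenate: 0101110100011110 = 0x5D1E (16 bits → U+5D1E).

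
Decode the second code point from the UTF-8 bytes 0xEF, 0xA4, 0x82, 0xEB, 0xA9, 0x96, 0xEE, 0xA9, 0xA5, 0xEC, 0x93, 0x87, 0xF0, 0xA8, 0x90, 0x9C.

Offset 0: leading byte 0xEF = 11101111 → 3-byte char #1 = EF A4 82.
Offset 3: leading byte 0xEB = 11101011 → 3-byte char #2 = EB A9 96.
Leading byte 0xEB = 11101011 matches 1110xxxx → 3-byte sequence.
Byte 1: 0xEB = 11101011, payload 1011 (4 bits).
Byte 2: 0xA9 = 10101001 (10xxxxxx ✓), payload 101001.
Byte 3: 0x96 = 10010110 (10xxxxxx ✓), payload 010110.
Concatenate: 1011101001010110 = 0xBA56 (16 bits → U+BA56).

U+BA56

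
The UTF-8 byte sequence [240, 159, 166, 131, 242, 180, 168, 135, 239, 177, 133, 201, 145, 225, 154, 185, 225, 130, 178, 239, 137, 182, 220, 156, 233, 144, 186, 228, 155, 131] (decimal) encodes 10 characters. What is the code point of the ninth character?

U+943A

Offset 0: leading byte 0xF0 = 11110000 → 4-byte char #1 = F0 9F A6 83.
Offset 4: leading byte 0xF2 = 11110010 → 4-byte char #2 = F2 B4 A8 87.
Offset 8: leading byte 0xEF = 11101111 → 3-byte char #3 = EF B1 85.
Offset 11: leading byte 0xC9 = 11001001 → 2-byte char #4 = C9 91.
Offset 13: leading byte 0xE1 = 11100001 → 3-byte char #5 = E1 9A B9.
Offset 16: leading byte 0xE1 = 11100001 → 3-byte char #6 = E1 82 B2.
Offset 19: leading byte 0xEF = 11101111 → 3-byte char #7 = EF 89 B6.
Offset 22: leading byte 0xDC = 11011100 → 2-byte char #8 = DC 9C.
Offset 24: leading byte 0xE9 = 11101001 → 3-byte char #9 = E9 90 BA.
Leading byte 0xE9 = 11101001 matches 1110xxxx → 3-byte sequence.
Byte 1: 0xE9 = 11101001, payload 1001 (4 bits).
Byte 2: 0x90 = 10010000 (10xxxxxx ✓), payload 010000.
Byte 3: 0xBA = 10111010 (10xxxxxx ✓), payload 111010.
Concatenate: 1001010000111010 = 0x943A (16 bits → U+943A).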